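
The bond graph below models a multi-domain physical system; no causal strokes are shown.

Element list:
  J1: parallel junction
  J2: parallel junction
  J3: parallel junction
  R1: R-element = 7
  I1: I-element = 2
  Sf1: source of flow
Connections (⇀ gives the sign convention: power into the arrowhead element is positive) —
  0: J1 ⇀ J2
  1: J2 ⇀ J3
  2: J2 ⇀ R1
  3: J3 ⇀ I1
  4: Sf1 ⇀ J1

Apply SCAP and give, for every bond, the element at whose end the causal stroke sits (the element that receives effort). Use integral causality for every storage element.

#4 →Sf1  (source Sf1 imposes f)
#0 →J1  (J1 needs exactly one e-in)
#3 →I1  (I1 outputs flow p/I1)
#1 →J3  (closing 0-jn rule on J3)
#2 →J2  (J2: last free bond brings effort in)

#0 stroke at J1
#1 stroke at J3
#2 stroke at J2
#3 stroke at I1
#4 stroke at Sf1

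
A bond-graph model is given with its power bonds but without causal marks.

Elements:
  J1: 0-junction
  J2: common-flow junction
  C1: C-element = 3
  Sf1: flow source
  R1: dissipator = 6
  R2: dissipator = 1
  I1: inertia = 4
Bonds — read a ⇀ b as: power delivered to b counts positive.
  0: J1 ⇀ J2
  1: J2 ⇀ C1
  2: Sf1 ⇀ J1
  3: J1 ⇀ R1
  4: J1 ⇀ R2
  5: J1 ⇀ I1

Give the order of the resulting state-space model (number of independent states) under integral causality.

β2 |Sf1  (Sf1: flow source, stroke at near end)
β1 |J2  (C1 integral (e out))
β0 |J1  (J2: last free bond brings flow in)
β3 |R1  (common-e at J1 fixed by 0)
β4 |R2  (J1 effort already set via bond 0)
β5 |I1  (0-jn J1 has e-setter on 0)

2  (C1, I1 all integral)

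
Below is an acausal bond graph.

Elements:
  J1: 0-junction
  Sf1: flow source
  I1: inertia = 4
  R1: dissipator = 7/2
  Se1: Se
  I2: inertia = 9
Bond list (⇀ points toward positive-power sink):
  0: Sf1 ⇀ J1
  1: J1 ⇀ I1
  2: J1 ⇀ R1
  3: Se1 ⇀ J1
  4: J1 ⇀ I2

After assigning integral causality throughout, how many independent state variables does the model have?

2  (I1, I2 all integral)

β0 stroke at Sf1  (Sf1 fixes flow; stroke at Sf1)
β3 stroke at J1  (Se1: effort source, stroke at far end)
β1 stroke at I1  (J1: bond 3 brought effort, rest push out)
β2 stroke at R1  (J1: bond 3 brought effort, rest push out)
β4 stroke at I2  (J1: bond 3 brought effort, rest push out)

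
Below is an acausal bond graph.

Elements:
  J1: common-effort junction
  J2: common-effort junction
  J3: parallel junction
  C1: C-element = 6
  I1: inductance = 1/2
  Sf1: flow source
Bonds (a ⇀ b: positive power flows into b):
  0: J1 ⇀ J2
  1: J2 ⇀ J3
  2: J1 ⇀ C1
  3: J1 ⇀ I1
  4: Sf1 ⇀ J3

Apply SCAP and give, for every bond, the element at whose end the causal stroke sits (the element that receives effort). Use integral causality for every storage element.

b4 stroke→Sf1  (Sf1: flow source, stroke at near end)
b1 stroke→J3  (only one effort-in slot at J3)
b0 stroke→J2  (J2: last free bond brings effort in)
b2 stroke→J1  (C1: C, integral causality)
b3 stroke→I1  (common-e at J1 fixed by 2)

bond 0 |J2
bond 1 |J3
bond 2 |J1
bond 3 |I1
bond 4 |Sf1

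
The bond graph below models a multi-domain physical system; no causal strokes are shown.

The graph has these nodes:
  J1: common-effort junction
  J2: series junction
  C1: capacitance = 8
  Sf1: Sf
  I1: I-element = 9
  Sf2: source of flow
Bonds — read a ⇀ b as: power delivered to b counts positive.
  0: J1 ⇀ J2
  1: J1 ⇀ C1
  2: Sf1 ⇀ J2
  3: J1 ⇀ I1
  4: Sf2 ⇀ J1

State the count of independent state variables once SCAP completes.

bond 2 stroke→Sf1  (source Sf1 imposes f)
bond 4 stroke→Sf2  (Sf2 (Sf) sets flow on bond)
bond 0 stroke→J2  (1-jn J2 has f-setter on 2)
bond 1 stroke→J1  (C1: C, integral causality)
bond 3 stroke→I1  (0-jn J1 has e-setter on 1)

2  (C1, I1 all integral)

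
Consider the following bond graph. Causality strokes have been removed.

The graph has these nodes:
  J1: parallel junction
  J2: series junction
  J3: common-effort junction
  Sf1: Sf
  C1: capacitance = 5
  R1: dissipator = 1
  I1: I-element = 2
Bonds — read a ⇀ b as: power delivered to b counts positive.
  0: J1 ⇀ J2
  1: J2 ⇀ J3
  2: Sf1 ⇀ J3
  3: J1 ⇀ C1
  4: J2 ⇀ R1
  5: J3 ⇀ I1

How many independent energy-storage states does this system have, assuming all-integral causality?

#2 stroke at Sf1  (Sf1 (Sf) sets flow on bond)
#3 stroke at J1  (C1: C, integral causality)
#0 stroke at J2  (0-jn J1 has e-setter on 3)
#5 stroke at I1  (prefer integral on I1)
#1 stroke at J3  (J3: last free bond brings effort in)
#4 stroke at J2  (common-f at J2 fixed by 1)

2  (C1, I1 all integral)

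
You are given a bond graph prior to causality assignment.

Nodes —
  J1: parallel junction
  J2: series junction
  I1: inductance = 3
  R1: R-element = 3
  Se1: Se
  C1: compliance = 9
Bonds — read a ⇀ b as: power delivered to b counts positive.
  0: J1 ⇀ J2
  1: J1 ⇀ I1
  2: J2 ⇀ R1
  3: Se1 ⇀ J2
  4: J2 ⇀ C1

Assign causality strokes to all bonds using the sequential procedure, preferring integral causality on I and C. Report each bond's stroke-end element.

bond 0 stroke at J1
bond 1 stroke at I1
bond 2 stroke at J2
bond 3 stroke at J2
bond 4 stroke at J2

#3 stroke→J2  (Se1 (Se) sets effort on bond)
#1 stroke→I1  (prefer integral on I1)
#0 stroke→J1  (J1 needs exactly one e-in)
#2 stroke→J2  (common-f at J2 fixed by 0)
#4 stroke→J2  (1-jn J2 has f-setter on 0)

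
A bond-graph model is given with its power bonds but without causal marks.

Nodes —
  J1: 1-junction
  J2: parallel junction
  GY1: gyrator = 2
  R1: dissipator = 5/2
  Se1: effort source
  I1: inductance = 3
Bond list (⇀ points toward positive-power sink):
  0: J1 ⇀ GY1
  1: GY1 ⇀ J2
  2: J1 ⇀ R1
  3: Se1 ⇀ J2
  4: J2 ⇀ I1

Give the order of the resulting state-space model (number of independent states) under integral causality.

b3 stroke at J2  (Se1: effort source, stroke at far end)
b1 stroke at GY1  (common-e at J2 fixed by 3)
b4 stroke at I1  (common-e at J2 fixed by 3)
b0 stroke at GY1  (GY1: gyrator matches bond 1)
b2 stroke at J1  (1-jn J1 has f-setter on 0)

1  (I1 all integral)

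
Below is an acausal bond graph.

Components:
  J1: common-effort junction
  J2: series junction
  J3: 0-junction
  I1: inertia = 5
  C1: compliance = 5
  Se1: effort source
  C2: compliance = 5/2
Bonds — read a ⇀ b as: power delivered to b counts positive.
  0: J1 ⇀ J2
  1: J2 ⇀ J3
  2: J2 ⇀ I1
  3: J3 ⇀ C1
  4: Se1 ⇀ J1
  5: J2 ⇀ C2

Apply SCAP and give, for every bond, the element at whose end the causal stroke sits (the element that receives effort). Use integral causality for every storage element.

bond 0 stroke at J2
bond 1 stroke at J2
bond 2 stroke at I1
bond 3 stroke at J3
bond 4 stroke at J1
bond 5 stroke at J2

b4 |J1  (Se1 (Se) sets effort on bond)
b0 |J2  (J1: bond 4 brought effort, rest push out)
b2 |I1  (I1: I, integral causality)
b1 |J2  (common-f at J2 fixed by 2)
b5 |J2  (common-f at J2 fixed by 2)
b3 |J3  (only one effort-in slot at J3)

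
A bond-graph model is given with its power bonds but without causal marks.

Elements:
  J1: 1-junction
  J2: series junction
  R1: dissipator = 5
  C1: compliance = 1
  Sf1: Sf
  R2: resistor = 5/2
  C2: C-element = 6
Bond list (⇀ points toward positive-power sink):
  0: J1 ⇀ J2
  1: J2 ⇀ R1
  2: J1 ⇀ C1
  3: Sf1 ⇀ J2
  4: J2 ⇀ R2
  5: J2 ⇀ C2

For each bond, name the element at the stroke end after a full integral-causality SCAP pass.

bond 3 stroke→Sf1  (source Sf1 imposes f)
bond 0 stroke→J2  (common-f at J2 fixed by 3)
bond 1 stroke→J2  (1-jn J2 has f-setter on 3)
bond 4 stroke→J2  (common-f at J2 fixed by 3)
bond 5 stroke→J2  (J2 flow already set via bond 3)
bond 2 stroke→J1  (common-f at J1 fixed by 0)

b0 stroke at J2
b1 stroke at J2
b2 stroke at J1
b3 stroke at Sf1
b4 stroke at J2
b5 stroke at J2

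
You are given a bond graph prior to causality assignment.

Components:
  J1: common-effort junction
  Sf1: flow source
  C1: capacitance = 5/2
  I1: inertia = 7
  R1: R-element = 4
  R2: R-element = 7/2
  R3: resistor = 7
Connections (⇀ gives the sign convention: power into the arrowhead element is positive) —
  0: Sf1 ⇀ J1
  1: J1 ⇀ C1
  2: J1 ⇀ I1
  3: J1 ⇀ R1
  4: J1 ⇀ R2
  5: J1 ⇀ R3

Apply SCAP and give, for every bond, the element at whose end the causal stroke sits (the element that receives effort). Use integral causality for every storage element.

β0 stroke→Sf1
β1 stroke→J1
β2 stroke→I1
β3 stroke→R1
β4 stroke→R2
β5 stroke→R3

bond 0 →Sf1  (Sf1 (Sf) sets flow on bond)
bond 1 →J1  (C1 outputs effort q/C1)
bond 2 →I1  (common-e at J1 fixed by 1)
bond 3 →R1  (J1 effort already set via bond 1)
bond 4 →R2  (0-jn J1 has e-setter on 1)
bond 5 →R3  (J1: bond 1 brought effort, rest push out)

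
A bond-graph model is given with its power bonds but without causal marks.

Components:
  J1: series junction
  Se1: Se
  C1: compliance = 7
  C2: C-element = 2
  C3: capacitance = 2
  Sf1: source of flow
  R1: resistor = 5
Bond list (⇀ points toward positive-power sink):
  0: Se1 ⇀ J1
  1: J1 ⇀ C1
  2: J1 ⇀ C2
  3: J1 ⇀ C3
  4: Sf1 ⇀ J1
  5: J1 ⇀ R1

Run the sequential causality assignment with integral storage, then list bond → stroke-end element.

#0 →J1  (Se1 (Se) sets effort on bond)
#4 →Sf1  (Sf1: flow source, stroke at near end)
#1 →J1  (common-f at J1 fixed by 4)
#2 →J1  (J1 flow already set via bond 4)
#3 →J1  (common-f at J1 fixed by 4)
#5 →J1  (J1 flow already set via bond 4)

#0 stroke→J1
#1 stroke→J1
#2 stroke→J1
#3 stroke→J1
#4 stroke→Sf1
#5 stroke→J1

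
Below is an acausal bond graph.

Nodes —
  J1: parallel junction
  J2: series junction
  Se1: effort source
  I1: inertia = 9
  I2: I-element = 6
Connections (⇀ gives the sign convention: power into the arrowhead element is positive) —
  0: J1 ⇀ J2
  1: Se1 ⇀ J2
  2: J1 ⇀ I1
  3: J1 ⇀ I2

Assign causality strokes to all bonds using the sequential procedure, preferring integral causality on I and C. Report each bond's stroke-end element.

b1 |J2  (Se1: effort source, stroke at far end)
b0 |J1  (J2: last free bond brings flow in)
b2 |I1  (0-jn J1 has e-setter on 0)
b3 |I2  (J1: bond 0 brought effort, rest push out)

b0 stroke→J1
b1 stroke→J2
b2 stroke→I1
b3 stroke→I2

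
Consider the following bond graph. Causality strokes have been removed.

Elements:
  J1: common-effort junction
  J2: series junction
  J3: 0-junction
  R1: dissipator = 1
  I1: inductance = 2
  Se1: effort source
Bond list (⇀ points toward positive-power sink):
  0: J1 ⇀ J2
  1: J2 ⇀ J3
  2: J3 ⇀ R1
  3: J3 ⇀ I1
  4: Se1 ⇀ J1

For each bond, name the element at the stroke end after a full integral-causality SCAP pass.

#0 →J2
#1 →J3
#2 →R1
#3 →I1
#4 →J1

b4 stroke→J1  (source Se1 imposes e)
b0 stroke→J2  (J1: bond 4 brought effort, rest push out)
b1 stroke→J3  (only one flow-in slot at J2)
b2 stroke→R1  (J3: bond 1 brought effort, rest push out)
b3 stroke→I1  (J3: bond 1 brought effort, rest push out)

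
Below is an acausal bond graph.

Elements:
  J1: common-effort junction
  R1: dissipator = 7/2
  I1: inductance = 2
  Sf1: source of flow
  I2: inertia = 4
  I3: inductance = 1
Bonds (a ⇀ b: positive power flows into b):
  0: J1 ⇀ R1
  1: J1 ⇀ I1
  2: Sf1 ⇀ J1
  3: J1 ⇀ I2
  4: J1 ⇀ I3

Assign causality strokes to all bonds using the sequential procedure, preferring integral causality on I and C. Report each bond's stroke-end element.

bond 2 stroke→Sf1  (Sf1 fixes flow; stroke at Sf1)
bond 1 stroke→I1  (I1: I, integral causality)
bond 3 stroke→I2  (I2 integral (f out))
bond 4 stroke→I3  (prefer integral on I3)
bond 0 stroke→J1  (J1: last free bond brings effort in)

#0 →J1
#1 →I1
#2 →Sf1
#3 →I2
#4 →I3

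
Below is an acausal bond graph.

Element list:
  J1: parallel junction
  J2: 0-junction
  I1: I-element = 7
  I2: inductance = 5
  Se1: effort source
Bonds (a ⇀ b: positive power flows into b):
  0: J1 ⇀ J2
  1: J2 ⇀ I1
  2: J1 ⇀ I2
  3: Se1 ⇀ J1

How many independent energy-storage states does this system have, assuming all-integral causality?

2  (I1, I2 all integral)

b3 stroke at J1  (Se1 (Se) sets effort on bond)
b0 stroke at J2  (J1: bond 3 brought effort, rest push out)
b2 stroke at I2  (J1: bond 3 brought effort, rest push out)
b1 stroke at I1  (J2 effort already set via bond 0)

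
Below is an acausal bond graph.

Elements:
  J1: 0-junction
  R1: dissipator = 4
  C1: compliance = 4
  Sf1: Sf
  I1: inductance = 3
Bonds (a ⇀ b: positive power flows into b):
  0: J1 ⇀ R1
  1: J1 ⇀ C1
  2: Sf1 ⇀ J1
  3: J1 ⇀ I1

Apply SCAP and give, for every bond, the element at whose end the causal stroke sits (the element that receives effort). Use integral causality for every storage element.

β0 →R1
β1 →J1
β2 →Sf1
β3 →I1

bond 2 stroke→Sf1  (Sf1 (Sf) sets flow on bond)
bond 1 stroke→J1  (C1: C, integral causality)
bond 0 stroke→R1  (J1: bond 1 brought effort, rest push out)
bond 3 stroke→I1  (common-e at J1 fixed by 1)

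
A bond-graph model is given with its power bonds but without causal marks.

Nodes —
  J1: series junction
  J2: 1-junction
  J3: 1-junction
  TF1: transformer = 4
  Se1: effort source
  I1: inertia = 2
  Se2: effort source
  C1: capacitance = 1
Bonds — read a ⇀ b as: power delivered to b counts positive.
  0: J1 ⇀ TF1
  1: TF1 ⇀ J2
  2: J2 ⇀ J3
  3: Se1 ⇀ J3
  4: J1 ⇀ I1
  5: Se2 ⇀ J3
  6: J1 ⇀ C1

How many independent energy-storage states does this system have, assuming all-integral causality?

bond 3 →J3  (source Se1 imposes e)
bond 5 →J3  (Se2: effort source, stroke at far end)
bond 2 →J2  (J3 needs exactly one f-in)
bond 1 →TF1  (J2 needs exactly one f-in)
bond 0 →J1  (TF1: transformer flips bond 1)
bond 4 →I1  (I1 outputs flow p/I1)
bond 6 →J1  (1-jn J1 has f-setter on 4)

2  (C1, I1 all integral)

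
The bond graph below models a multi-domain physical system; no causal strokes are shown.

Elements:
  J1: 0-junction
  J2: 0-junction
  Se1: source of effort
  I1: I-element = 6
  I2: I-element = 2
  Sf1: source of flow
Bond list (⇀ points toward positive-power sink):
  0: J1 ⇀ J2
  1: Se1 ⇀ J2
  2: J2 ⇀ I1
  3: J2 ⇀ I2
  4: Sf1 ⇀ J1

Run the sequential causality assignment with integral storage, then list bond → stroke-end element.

#0 stroke→J1
#1 stroke→J2
#2 stroke→I1
#3 stroke→I2
#4 stroke→Sf1

bond 1 stroke at J2  (Se1: effort source, stroke at far end)
bond 4 stroke at Sf1  (source Sf1 imposes f)
bond 0 stroke at J1  (closing 0-jn rule on J1)
bond 2 stroke at I1  (common-e at J2 fixed by 1)
bond 3 stroke at I2  (J2: bond 1 brought effort, rest push out)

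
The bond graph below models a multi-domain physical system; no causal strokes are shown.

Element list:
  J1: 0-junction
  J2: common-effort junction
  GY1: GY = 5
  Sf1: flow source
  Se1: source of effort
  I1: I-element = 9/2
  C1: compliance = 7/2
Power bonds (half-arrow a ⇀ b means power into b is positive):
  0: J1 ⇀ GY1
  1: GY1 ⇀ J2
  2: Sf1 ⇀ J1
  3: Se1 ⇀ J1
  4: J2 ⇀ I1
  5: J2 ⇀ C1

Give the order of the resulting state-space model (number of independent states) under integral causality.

β2 |Sf1  (Sf1 (Sf) sets flow on bond)
β3 |J1  (Se1 (Se) sets effort on bond)
β0 |GY1  (J1: bond 3 brought effort, rest push out)
β1 |GY1  (GY1 both-in/both-out from 0)
β4 |I1  (I1 outputs flow p/I1)
β5 |J2  (J2: last free bond brings effort in)

2  (C1, I1 all integral)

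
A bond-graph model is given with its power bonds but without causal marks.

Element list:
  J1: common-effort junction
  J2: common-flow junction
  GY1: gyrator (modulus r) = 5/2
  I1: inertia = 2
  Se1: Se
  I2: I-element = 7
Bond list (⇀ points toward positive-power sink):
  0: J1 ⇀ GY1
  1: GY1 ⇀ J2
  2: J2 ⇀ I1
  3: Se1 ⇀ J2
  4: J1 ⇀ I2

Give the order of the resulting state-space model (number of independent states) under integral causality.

β3 stroke at J2  (Se1: effort source, stroke at far end)
β2 stroke at I1  (I1: I, integral causality)
β1 stroke at J2  (J2 flow already set via bond 2)
β0 stroke at J1  (GY1 both-in/both-out from 1)
β4 stroke at I2  (J1: bond 0 brought effort, rest push out)

2  (I1, I2 all integral)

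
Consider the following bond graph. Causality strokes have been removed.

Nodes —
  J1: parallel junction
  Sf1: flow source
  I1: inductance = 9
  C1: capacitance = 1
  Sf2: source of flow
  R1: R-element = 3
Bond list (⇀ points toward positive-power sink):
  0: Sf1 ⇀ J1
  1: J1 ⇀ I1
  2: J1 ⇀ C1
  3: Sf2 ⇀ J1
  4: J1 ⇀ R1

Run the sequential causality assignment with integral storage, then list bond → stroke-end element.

#0 |Sf1
#1 |I1
#2 |J1
#3 |Sf2
#4 |R1

β0 |Sf1  (source Sf1 imposes f)
β3 |Sf2  (Sf2 fixes flow; stroke at Sf2)
β1 |I1  (I1 outputs flow p/I1)
β2 |J1  (C1 outputs effort q/C1)
β4 |R1  (J1 effort already set via bond 2)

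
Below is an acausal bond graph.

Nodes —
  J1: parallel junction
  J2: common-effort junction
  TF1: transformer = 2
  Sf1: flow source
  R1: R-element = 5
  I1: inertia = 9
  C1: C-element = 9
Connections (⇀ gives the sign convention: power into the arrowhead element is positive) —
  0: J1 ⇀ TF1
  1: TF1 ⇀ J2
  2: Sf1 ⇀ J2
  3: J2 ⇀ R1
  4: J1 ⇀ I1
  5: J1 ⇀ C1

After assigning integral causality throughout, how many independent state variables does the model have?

#2 stroke at Sf1  (Sf1: flow source, stroke at near end)
#4 stroke at I1  (I1: I, integral causality)
#5 stroke at J1  (prefer integral on C1)
#0 stroke at TF1  (common-e at J1 fixed by 5)
#1 stroke at J2  (TF1 one-in-one-out from 0)
#3 stroke at R1  (common-e at J2 fixed by 1)

2  (C1, I1 all integral)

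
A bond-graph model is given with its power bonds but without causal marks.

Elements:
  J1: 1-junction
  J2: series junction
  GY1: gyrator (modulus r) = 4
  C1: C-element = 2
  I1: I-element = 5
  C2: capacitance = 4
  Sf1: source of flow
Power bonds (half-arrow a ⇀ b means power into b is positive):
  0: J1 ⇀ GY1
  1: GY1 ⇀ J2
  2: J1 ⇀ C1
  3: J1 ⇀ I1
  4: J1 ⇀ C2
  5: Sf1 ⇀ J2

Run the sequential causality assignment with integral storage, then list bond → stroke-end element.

b0 stroke at J1
b1 stroke at J2
b2 stroke at J1
b3 stroke at I1
b4 stroke at J1
b5 stroke at Sf1

#5 stroke at Sf1  (Sf1 fixes flow; stroke at Sf1)
#1 stroke at J2  (1-jn J2 has f-setter on 5)
#0 stroke at J1  (GY1: gyrator matches bond 1)
#2 stroke at J1  (C1 outputs effort q/C1)
#3 stroke at I1  (I1 outputs flow p/I1)
#4 stroke at J1  (1-jn J1 has f-setter on 3)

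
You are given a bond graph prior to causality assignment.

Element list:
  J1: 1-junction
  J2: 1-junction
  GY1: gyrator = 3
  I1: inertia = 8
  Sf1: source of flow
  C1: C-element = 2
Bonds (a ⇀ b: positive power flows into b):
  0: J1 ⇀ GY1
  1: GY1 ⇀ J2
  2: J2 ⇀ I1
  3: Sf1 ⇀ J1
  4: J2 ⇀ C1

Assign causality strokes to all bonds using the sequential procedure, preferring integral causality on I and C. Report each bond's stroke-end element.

#3 |Sf1  (source Sf1 imposes f)
#0 |J1  (1-jn J1 has f-setter on 3)
#1 |J2  (through GY1, causality inverts; strokes same side of GY1)
#2 |I1  (I1 outputs flow p/I1)
#4 |J2  (J2: bond 2 brought flow, rest push out)

bond 0 stroke→J1
bond 1 stroke→J2
bond 2 stroke→I1
bond 3 stroke→Sf1
bond 4 stroke→J2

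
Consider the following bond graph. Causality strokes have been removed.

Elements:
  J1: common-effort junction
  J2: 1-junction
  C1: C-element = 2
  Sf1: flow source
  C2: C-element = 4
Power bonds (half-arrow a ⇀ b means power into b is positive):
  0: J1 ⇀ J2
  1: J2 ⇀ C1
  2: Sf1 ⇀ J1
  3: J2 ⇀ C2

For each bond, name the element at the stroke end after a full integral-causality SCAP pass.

bond 2 →Sf1  (Sf1 (Sf) sets flow on bond)
bond 0 →J1  (J1 needs exactly one e-in)
bond 1 →J2  (common-f at J2 fixed by 0)
bond 3 →J2  (common-f at J2 fixed by 0)

b0 stroke at J1
b1 stroke at J2
b2 stroke at Sf1
b3 stroke at J2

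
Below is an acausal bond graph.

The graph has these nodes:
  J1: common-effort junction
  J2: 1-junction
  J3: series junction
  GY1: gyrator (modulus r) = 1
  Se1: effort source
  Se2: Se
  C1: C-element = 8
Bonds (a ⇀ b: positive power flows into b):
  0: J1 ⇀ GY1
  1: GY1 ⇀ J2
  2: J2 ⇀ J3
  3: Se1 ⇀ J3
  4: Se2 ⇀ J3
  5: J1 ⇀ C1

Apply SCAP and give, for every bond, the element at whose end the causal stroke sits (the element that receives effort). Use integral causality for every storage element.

#3 stroke at J3  (source Se1 imposes e)
#4 stroke at J3  (Se2: effort source, stroke at far end)
#2 stroke at J2  (J3: last free bond brings flow in)
#1 stroke at GY1  (J2 needs exactly one f-in)
#0 stroke at GY1  (GY GY1: same side as bond 1)
#5 stroke at J1  (only one effort-in slot at J1)

bond 0 stroke at GY1
bond 1 stroke at GY1
bond 2 stroke at J2
bond 3 stroke at J3
bond 4 stroke at J3
bond 5 stroke at J1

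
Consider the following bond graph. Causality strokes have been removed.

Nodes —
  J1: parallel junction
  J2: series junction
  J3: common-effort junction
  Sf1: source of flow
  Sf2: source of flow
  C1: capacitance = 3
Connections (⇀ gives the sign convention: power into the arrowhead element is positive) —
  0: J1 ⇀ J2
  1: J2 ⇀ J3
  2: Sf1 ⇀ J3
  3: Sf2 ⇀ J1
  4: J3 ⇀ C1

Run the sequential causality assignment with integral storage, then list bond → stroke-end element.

#2 stroke→Sf1  (Sf1 (Sf) sets flow on bond)
#3 stroke→Sf2  (Sf2: flow source, stroke at near end)
#0 stroke→J1  (closing 0-jn rule on J1)
#1 stroke→J2  (1-jn J2 has f-setter on 0)
#4 stroke→J3  (J3 needs exactly one e-in)

β0 |J1
β1 |J2
β2 |Sf1
β3 |Sf2
β4 |J3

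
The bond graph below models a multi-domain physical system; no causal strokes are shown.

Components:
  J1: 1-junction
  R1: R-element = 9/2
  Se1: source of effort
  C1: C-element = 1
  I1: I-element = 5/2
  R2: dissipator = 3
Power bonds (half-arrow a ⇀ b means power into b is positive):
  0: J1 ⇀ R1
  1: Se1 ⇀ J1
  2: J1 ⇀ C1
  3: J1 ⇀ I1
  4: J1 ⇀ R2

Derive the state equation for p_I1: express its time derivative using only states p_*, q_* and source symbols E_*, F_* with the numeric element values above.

dp_I1/dt = E_Se1 - 3*p_I1 - q_C1

bond 1 →J1  (source Se1 imposes e)
bond 2 →J1  (C1: C, integral causality)
bond 3 →I1  (I1 outputs flow p/I1)
bond 0 →J1  (common-f at J1 fixed by 3)
bond 4 →J1  (common-f at J1 fixed by 3)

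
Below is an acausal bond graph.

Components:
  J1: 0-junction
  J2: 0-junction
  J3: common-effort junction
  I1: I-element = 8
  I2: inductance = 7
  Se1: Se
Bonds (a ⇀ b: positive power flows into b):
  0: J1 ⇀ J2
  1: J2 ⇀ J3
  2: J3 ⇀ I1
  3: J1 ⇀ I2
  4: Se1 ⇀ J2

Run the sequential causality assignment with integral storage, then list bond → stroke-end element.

β4 →J2  (Se1 (Se) sets effort on bond)
β0 →J1  (common-e at J2 fixed by 4)
β1 →J3  (J2 effort already set via bond 4)
β2 →I1  (J3: bond 1 brought effort, rest push out)
β3 →I2  (J1 effort already set via bond 0)

β0 stroke→J1
β1 stroke→J3
β2 stroke→I1
β3 stroke→I2
β4 stroke→J2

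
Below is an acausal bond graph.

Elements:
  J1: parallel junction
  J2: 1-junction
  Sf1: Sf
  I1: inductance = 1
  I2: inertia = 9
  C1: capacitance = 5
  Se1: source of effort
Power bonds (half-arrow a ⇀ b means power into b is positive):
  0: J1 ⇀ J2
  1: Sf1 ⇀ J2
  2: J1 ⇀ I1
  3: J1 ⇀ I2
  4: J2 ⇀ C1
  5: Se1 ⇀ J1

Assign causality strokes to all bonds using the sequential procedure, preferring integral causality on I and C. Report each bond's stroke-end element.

#0 →J2
#1 →Sf1
#2 →I1
#3 →I2
#4 →J2
#5 →J1

bond 1 →Sf1  (source Sf1 imposes f)
bond 5 →J1  (Se1 fixes effort; stroke away)
bond 0 →J2  (J1: bond 5 brought effort, rest push out)
bond 2 →I1  (common-e at J1 fixed by 5)
bond 3 →I2  (J1: bond 5 brought effort, rest push out)
bond 4 →J2  (J2: bond 1 brought flow, rest push out)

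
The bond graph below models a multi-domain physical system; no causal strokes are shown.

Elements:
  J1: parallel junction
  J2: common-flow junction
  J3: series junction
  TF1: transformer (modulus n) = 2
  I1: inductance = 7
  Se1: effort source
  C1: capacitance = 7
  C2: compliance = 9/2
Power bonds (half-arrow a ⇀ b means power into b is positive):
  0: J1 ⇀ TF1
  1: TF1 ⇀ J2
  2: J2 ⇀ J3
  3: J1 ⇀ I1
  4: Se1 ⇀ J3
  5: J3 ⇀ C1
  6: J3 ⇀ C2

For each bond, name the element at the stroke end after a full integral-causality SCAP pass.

b4 stroke at J3  (Se1 (Se) sets effort on bond)
b3 stroke at I1  (I1: I, integral causality)
b0 stroke at J1  (only one effort-in slot at J1)
b1 stroke at TF1  (TF1: transformer flips bond 0)
b2 stroke at J2  (J2: bond 1 brought flow, rest push out)
b5 stroke at J3  (J3: bond 2 brought flow, rest push out)
b6 stroke at J3  (J3: bond 2 brought flow, rest push out)

bond 0 stroke at J1
bond 1 stroke at TF1
bond 2 stroke at J2
bond 3 stroke at I1
bond 4 stroke at J3
bond 5 stroke at J3
bond 6 stroke at J3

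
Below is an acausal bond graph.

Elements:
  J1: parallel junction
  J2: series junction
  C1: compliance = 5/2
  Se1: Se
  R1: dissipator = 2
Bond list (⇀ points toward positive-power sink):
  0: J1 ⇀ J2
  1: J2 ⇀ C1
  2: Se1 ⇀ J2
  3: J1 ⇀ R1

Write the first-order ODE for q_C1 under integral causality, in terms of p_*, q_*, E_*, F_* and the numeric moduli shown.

β2 |J2  (source Se1 imposes e)
β1 |J2  (prefer integral on C1)
β0 |J1  (J2: last free bond brings flow in)
β3 |R1  (common-e at J1 fixed by 0)

dq_C1/dt = E_Se1/2 - q_C1/5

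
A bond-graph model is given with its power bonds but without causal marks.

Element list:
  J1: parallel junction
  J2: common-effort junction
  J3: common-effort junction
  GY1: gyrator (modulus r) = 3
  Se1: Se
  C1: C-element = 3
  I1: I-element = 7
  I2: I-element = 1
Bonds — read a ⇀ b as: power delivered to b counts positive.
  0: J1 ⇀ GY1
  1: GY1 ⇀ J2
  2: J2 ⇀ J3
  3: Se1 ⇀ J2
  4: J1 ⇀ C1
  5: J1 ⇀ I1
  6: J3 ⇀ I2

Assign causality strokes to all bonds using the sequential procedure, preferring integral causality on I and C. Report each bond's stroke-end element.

#3 |J2  (Se1: effort source, stroke at far end)
#1 |GY1  (0-jn J2 has e-setter on 3)
#2 |J3  (0-jn J2 has e-setter on 3)
#6 |I2  (J3 effort already set via bond 2)
#0 |GY1  (GY1: gyrator matches bond 1)
#4 |J1  (C1 outputs effort q/C1)
#5 |I1  (J1 effort already set via bond 4)

β0 stroke→GY1
β1 stroke→GY1
β2 stroke→J3
β3 stroke→J2
β4 stroke→J1
β5 stroke→I1
β6 stroke→I2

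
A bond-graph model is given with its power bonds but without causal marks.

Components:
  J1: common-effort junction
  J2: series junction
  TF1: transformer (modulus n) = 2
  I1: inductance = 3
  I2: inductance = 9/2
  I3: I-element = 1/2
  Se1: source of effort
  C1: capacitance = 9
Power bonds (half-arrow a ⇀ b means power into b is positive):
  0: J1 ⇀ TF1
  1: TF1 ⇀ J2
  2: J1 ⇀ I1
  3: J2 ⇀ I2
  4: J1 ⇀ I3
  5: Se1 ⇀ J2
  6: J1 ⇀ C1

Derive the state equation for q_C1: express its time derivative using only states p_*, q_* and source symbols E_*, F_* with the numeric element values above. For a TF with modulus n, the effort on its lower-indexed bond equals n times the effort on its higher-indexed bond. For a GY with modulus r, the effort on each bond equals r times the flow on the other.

dq_C1/dt = -p_I1/3 - p_I2/9 - 2*p_I3

#5 stroke at J2  (source Se1 imposes e)
#2 stroke at I1  (prefer integral on I1)
#3 stroke at I2  (I2 integral (f out))
#1 stroke at J2  (J2 flow already set via bond 3)
#0 stroke at TF1  (through TF1, causality passes straight; one stroke at TF1)
#4 stroke at I3  (I3: I, integral causality)
#6 stroke at J1  (J1: last free bond brings effort in)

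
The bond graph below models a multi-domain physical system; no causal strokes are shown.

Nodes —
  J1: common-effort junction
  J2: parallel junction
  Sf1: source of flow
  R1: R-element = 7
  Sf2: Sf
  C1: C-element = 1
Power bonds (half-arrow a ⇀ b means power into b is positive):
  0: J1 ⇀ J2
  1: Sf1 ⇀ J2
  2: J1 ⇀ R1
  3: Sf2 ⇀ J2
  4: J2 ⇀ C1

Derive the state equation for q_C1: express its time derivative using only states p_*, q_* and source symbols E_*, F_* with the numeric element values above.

β1 stroke at Sf1  (source Sf1 imposes f)
β3 stroke at Sf2  (source Sf2 imposes f)
β4 stroke at J2  (C1 outputs effort q/C1)
β0 stroke at J1  (0-jn J2 has e-setter on 4)
β2 stroke at R1  (0-jn J1 has e-setter on 0)

dq_C1/dt = F_Sf1 + F_Sf2 - q_C1/7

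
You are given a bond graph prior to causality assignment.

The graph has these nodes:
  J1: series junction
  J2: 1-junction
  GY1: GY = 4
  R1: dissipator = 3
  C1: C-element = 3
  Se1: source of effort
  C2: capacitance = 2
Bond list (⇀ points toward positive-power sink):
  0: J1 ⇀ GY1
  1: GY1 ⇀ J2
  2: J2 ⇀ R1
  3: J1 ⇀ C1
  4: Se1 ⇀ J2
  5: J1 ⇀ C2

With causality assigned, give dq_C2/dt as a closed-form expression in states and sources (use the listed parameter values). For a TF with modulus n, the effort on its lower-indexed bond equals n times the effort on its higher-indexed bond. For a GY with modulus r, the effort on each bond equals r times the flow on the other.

#4 stroke at J2  (Se1 (Se) sets effort on bond)
#3 stroke at J1  (C1 outputs effort q/C1)
#5 stroke at J1  (C2 integral (e out))
#0 stroke at GY1  (J1: last free bond brings flow in)
#1 stroke at GY1  (GY1 both-in/both-out from 0)
#2 stroke at J2  (J2 flow already set via bond 1)

dq_C2/dt = -E_Se1/4 - q_C1/16 - 3*q_C2/32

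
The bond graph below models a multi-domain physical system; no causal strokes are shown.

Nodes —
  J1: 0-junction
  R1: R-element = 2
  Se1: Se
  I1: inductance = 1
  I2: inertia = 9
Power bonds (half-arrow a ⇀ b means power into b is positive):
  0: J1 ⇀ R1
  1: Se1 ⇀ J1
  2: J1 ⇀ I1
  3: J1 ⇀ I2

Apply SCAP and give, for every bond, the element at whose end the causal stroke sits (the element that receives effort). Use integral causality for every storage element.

bond 1 →J1  (Se1 fixes effort; stroke away)
bond 0 →R1  (common-e at J1 fixed by 1)
bond 2 →I1  (common-e at J1 fixed by 1)
bond 3 →I2  (J1: bond 1 brought effort, rest push out)

bond 0 stroke→R1
bond 1 stroke→J1
bond 2 stroke→I1
bond 3 stroke→I2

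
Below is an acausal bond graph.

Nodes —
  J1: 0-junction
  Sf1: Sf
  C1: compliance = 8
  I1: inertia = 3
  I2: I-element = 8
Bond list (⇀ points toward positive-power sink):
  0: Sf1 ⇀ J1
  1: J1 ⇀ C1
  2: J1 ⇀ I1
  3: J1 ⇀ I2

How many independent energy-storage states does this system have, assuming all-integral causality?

β0 stroke at Sf1  (source Sf1 imposes f)
β1 stroke at J1  (C1 integral (e out))
β2 stroke at I1  (J1 effort already set via bond 1)
β3 stroke at I2  (J1 effort already set via bond 1)

3  (C1, I1, I2 all integral)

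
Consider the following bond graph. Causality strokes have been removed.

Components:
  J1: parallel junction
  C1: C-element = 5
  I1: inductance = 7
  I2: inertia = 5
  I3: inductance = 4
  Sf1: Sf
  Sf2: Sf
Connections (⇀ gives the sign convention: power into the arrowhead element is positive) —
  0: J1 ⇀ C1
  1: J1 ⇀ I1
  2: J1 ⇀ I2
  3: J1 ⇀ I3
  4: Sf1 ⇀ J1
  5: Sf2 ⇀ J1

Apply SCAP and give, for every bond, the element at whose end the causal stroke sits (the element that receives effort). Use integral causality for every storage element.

β4 stroke→Sf1  (Sf1: flow source, stroke at near end)
β5 stroke→Sf2  (source Sf2 imposes f)
β0 stroke→J1  (C1 outputs effort q/C1)
β1 stroke→I1  (J1: bond 0 brought effort, rest push out)
β2 stroke→I2  (0-jn J1 has e-setter on 0)
β3 stroke→I3  (0-jn J1 has e-setter on 0)

#0 →J1
#1 →I1
#2 →I2
#3 →I3
#4 →Sf1
#5 →Sf2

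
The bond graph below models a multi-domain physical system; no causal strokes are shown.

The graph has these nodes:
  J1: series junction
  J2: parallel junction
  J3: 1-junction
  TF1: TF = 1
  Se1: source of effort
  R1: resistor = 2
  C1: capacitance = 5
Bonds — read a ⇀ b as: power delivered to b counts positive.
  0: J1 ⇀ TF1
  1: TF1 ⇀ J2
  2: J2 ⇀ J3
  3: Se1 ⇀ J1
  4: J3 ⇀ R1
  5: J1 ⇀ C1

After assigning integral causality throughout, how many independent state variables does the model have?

1  (C1 all integral)

#3 →J1  (source Se1 imposes e)
#5 →J1  (C1 integral (e out))
#0 →TF1  (only one flow-in slot at J1)
#1 →J2  (TF1 one-in-one-out from 0)
#2 →J3  (common-e at J2 fixed by 1)
#4 →R1  (only one flow-in slot at J3)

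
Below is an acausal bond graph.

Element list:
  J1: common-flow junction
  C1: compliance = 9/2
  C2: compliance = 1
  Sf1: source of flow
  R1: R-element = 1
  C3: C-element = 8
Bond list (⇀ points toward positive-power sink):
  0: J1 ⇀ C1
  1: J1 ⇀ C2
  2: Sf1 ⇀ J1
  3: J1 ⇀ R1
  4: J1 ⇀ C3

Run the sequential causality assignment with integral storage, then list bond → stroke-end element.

b2 stroke at Sf1  (Sf1 fixes flow; stroke at Sf1)
b0 stroke at J1  (common-f at J1 fixed by 2)
b1 stroke at J1  (J1 flow already set via bond 2)
b3 stroke at J1  (J1: bond 2 brought flow, rest push out)
b4 stroke at J1  (J1: bond 2 brought flow, rest push out)

#0 stroke→J1
#1 stroke→J1
#2 stroke→Sf1
#3 stroke→J1
#4 stroke→J1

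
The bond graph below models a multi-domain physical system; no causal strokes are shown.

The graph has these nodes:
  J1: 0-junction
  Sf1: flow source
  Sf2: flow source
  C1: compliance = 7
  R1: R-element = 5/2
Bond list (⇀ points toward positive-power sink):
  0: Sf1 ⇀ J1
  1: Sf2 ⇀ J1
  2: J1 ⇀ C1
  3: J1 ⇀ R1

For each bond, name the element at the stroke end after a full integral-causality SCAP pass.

bond 0 stroke at Sf1  (Sf1: flow source, stroke at near end)
bond 1 stroke at Sf2  (Sf2: flow source, stroke at near end)
bond 2 stroke at J1  (C1: C, integral causality)
bond 3 stroke at R1  (J1: bond 2 brought effort, rest push out)

#0 stroke→Sf1
#1 stroke→Sf2
#2 stroke→J1
#3 stroke→R1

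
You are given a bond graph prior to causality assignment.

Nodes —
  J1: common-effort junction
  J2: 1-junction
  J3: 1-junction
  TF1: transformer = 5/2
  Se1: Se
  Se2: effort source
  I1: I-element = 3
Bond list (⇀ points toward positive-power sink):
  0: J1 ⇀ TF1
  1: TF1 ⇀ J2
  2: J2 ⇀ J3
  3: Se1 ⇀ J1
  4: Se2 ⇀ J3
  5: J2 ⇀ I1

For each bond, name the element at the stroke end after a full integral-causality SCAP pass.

bond 0 stroke at TF1
bond 1 stroke at J2
bond 2 stroke at J2
bond 3 stroke at J1
bond 4 stroke at J3
bond 5 stroke at I1

β3 stroke at J1  (source Se1 imposes e)
β4 stroke at J3  (Se2: effort source, stroke at far end)
β0 stroke at TF1  (0-jn J1 has e-setter on 3)
β2 stroke at J2  (J3: last free bond brings flow in)
β1 stroke at J2  (TF1 one-in-one-out from 0)
β5 stroke at I1  (J2 needs exactly one f-in)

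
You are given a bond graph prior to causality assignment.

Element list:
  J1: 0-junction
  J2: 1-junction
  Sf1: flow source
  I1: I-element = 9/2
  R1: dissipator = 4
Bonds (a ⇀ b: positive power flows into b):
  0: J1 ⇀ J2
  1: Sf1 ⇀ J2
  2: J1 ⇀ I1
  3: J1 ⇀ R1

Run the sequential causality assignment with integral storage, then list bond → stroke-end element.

β0 stroke at J2
β1 stroke at Sf1
β2 stroke at I1
β3 stroke at J1

b1 stroke→Sf1  (Sf1 (Sf) sets flow on bond)
b0 stroke→J2  (common-f at J2 fixed by 1)
b2 stroke→I1  (I1: I, integral causality)
b3 stroke→J1  (J1: last free bond brings effort in)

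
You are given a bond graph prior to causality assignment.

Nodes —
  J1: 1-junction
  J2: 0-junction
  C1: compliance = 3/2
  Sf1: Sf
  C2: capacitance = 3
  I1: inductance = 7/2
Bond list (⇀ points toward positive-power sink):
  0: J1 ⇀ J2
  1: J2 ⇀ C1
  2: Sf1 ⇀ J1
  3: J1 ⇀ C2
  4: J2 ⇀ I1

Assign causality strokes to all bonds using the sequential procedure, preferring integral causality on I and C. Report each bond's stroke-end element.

bond 2 |Sf1  (source Sf1 imposes f)
bond 0 |J1  (J1: bond 2 brought flow, rest push out)
bond 3 |J1  (common-f at J1 fixed by 2)
bond 1 |J2  (prefer integral on C1)
bond 4 |I1  (common-e at J2 fixed by 1)

bond 0 |J1
bond 1 |J2
bond 2 |Sf1
bond 3 |J1
bond 4 |I1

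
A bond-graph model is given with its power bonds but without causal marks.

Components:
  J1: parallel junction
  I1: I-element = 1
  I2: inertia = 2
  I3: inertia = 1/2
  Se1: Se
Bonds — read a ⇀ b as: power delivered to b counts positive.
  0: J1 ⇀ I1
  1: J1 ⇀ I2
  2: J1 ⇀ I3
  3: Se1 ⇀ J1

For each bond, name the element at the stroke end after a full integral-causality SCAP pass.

b0 stroke at I1
b1 stroke at I2
b2 stroke at I3
b3 stroke at J1

bond 3 stroke→J1  (Se1 (Se) sets effort on bond)
bond 0 stroke→I1  (0-jn J1 has e-setter on 3)
bond 1 stroke→I2  (common-e at J1 fixed by 3)
bond 2 stroke→I3  (0-jn J1 has e-setter on 3)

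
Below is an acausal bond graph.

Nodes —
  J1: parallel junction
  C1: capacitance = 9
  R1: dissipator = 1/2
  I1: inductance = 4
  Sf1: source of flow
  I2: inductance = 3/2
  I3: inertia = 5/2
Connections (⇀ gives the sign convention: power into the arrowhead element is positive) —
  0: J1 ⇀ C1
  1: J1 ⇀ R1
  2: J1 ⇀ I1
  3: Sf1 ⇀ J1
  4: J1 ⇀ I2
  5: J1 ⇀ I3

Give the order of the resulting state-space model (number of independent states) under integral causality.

4  (C1, I1, I2, I3 all integral)

β3 stroke→Sf1  (Sf1: flow source, stroke at near end)
β0 stroke→J1  (prefer integral on C1)
β1 stroke→R1  (J1 effort already set via bond 0)
β2 stroke→I1  (J1 effort already set via bond 0)
β4 stroke→I2  (J1: bond 0 brought effort, rest push out)
β5 stroke→I3  (0-jn J1 has e-setter on 0)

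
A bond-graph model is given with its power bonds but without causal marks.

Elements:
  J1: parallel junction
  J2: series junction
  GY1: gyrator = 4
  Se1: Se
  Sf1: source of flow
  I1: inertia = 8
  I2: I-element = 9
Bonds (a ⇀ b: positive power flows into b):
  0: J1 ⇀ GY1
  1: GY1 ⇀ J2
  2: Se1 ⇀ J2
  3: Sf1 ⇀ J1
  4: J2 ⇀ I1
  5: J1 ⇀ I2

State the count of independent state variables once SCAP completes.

β2 stroke→J2  (source Se1 imposes e)
β3 stroke→Sf1  (source Sf1 imposes f)
β4 stroke→I1  (I1: I, integral causality)
β1 stroke→J2  (common-f at J2 fixed by 4)
β0 stroke→J1  (GY GY1: same side as bond 1)
β5 stroke→I2  (J1: bond 0 brought effort, rest push out)

2  (I1, I2 all integral)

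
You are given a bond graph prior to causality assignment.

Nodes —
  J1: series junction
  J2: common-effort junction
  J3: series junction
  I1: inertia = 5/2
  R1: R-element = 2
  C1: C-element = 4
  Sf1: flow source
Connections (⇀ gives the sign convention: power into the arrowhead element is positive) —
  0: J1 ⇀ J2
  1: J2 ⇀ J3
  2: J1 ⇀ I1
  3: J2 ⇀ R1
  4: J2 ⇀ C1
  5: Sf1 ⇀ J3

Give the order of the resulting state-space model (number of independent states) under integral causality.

2  (C1, I1 all integral)

b5 →Sf1  (Sf1 fixes flow; stroke at Sf1)
b1 →J3  (J3: bond 5 brought flow, rest push out)
b2 →I1  (I1 outputs flow p/I1)
b0 →J1  (J1: bond 2 brought flow, rest push out)
b4 →J2  (C1: C, integral causality)
b3 →R1  (common-e at J2 fixed by 4)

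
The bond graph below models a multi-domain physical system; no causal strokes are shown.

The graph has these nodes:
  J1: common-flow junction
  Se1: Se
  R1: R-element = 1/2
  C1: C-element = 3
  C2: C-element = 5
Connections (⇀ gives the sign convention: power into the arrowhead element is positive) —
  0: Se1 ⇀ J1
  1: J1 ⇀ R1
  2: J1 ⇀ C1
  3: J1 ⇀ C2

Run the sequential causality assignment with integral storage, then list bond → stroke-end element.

#0 stroke at J1
#1 stroke at R1
#2 stroke at J1
#3 stroke at J1

b0 stroke→J1  (Se1 (Se) sets effort on bond)
b2 stroke→J1  (C1 outputs effort q/C1)
b3 stroke→J1  (prefer integral on C2)
b1 stroke→R1  (only one flow-in slot at J1)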